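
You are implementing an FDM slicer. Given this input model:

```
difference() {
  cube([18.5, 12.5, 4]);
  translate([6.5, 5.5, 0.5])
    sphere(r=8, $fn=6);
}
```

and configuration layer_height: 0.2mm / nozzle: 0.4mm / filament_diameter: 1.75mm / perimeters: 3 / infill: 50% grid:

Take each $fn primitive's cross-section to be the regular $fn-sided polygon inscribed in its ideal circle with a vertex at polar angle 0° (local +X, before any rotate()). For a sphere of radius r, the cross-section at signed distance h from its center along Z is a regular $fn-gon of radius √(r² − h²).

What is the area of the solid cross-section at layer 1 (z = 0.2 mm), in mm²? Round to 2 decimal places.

81.62 mm²

At z = 0.2 mm: the 18.5×12.5 cube contributes its full rectangle (area 231.25 mm²); the sphere at (6.5, 5.5): section is a regular 6-gon, circumradius = √(r²−h²) = √(8²−0.3²) = 7.994 (area = (6/2)·7.994²·sin(360°/6) = 166.04 mm²); Taking the first minus the rest: starting from the 18.5×12.5 cube (231.25 mm²), the r=8 sphere at (6.5, 5.5) partially overlaps it — only the 149.63 mm² overlap (of its 166.04 mm²) is removed, clipping the outline — area = 81.62 mm². Overall, the cross-section has 2 separate islands. Net area = 81.62 mm².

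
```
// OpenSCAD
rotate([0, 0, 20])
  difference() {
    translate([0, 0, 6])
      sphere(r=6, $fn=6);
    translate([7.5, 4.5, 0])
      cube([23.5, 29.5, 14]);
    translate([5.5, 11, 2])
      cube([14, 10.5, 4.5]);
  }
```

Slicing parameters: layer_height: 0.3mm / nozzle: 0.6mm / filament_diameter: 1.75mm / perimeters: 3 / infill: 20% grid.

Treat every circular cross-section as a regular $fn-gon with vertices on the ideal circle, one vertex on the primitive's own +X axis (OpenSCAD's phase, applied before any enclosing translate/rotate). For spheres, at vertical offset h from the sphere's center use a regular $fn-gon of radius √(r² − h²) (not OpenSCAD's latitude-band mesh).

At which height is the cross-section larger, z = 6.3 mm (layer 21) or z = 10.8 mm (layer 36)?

Layer 21 (z = 6.3): the r=6 sphere contributes a regular 6-gon of circumradius √(6²−0.3²) = 5.992 (area = (6/2)·5.992²·sin(360°/6) = 93.30 mm²); the cube at (7.5, 4.5) (footprint 23.5×29.5) is included at this height (area 693.25 mm²); the cube at (5.5, 11) (footprint 14×10.5) is included at this height (area 147.00 mm²); After the difference (first − rest): starting from the r=6 sphere (93.30 mm²), the 23.5×29.5 cube at (7.5, 4.5) misses the remaining region (no effect); the 14×10.5 cube at (5.5, 11) misses the remaining region (no effect) — area = 93.30 mm²; (whole slice rotated 20° about Z — lengths, areas and connectivity unchanged). So its area = 93.30 mm². Layer 36 (z = 10.8): the r=6 sphere contributes a regular 6-gon of circumradius √(6²−4.8²) = 3.600 (area = (6/2)·3.600²·sin(360°/6) = 33.67 mm²); the cube at (7.5, 4.5) is present — its section is the full 23.5×29.5 rectangle (area 693.25 mm²); the cube at (5.5, 11) is not intersected at this z (z outside [2, 6.5]); After the difference (first − rest): starting from the r=6 sphere (33.67 mm²), the 23.5×29.5 cube at (7.5, 4.5) misses the remaining region (no effect) — area = 33.67 mm²; (whole slice rotated 20° about Z — lengths, areas and connectivity unchanged). So its area = 33.67 mm². Layer 21 is larger (93.30 vs 33.67 mm²).

layer 21 (z = 6.3 mm)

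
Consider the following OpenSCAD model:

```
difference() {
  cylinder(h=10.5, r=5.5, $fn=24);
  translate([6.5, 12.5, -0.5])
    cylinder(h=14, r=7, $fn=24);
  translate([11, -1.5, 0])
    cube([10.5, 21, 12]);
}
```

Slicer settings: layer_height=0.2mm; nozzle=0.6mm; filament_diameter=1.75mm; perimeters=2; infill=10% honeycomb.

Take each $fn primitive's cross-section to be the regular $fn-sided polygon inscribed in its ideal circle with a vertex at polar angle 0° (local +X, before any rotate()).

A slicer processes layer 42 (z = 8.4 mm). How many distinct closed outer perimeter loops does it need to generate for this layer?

At z = 8.4 mm: the cylinder: section is a regular 24-gon, circumradius r=5.5; the r=7 cylinder at (6.5, 12.5) contributes a regular 24-gon of circumradius 7; the cube at (11, -1.5) (footprint 10.5×21) is included at this height; Taking the first minus the rest: starting from the r=5.5 cylinder, the r=7 cylinder at (6.5, 12.5) misses the remaining region (no effect); the 10.5×21 cube at (11, -1.5) misses the remaining region (no effect) — 1 connected region. The result has 1 disconnected region.

1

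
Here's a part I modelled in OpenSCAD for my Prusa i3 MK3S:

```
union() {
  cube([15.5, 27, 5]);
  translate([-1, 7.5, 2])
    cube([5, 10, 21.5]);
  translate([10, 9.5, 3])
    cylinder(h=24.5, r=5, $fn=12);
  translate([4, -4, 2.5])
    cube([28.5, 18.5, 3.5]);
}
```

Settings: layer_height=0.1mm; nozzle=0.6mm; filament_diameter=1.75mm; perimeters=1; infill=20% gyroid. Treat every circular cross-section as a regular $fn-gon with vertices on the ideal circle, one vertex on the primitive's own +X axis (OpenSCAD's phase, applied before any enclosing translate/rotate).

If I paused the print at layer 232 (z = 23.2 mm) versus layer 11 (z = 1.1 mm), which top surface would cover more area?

layer 11 (z = 1.1 mm)

Layer 232 (z = 23.2): the cube is absent (z outside [0, 5]); the cube at (-1, 7.5) (footprint 5×10) is included at this height (area 50.00 mm²); the cylinder at (10, 9.5): section is a regular 12-gon, circumradius r=5 (area = (12/2)·5.000²·sin(360°/12) = 75.00 mm²); the cube at (4, -4) does not reach this height (z outside [2.5, 6]); Merging all regions: the 2 present regions are separate (no shared area or edge), so areas and boundary lengths simply add and each stays a separate island — area = 125.00 mm². So its area = 125.00 mm². Layer 11 (z = 1.1): the cube (footprint 15.5×27) is included at this height (area 418.50 mm²); the cube at (-1, 7.5) is absent (z outside [2, 23.5]); the cylinder at (10, 9.5) is absent (z outside [3, 27.5]); the cube at (4, -4) is not intersected at this z (z outside [2.5, 6]); Taking the union: only the 15.5×27 cube is present, so the union is just that shape — area = 418.50 mm². So its area = 418.50 mm². Layer 11 is larger (418.50 vs 125.00 mm²).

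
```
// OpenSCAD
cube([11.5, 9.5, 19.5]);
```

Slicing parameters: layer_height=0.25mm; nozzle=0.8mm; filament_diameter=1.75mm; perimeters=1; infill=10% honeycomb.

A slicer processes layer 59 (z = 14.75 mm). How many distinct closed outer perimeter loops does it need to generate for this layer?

At z = 14.75 mm: the cube (footprint 11.5×9.5) is included at this height. The result has 1 disconnected region.

1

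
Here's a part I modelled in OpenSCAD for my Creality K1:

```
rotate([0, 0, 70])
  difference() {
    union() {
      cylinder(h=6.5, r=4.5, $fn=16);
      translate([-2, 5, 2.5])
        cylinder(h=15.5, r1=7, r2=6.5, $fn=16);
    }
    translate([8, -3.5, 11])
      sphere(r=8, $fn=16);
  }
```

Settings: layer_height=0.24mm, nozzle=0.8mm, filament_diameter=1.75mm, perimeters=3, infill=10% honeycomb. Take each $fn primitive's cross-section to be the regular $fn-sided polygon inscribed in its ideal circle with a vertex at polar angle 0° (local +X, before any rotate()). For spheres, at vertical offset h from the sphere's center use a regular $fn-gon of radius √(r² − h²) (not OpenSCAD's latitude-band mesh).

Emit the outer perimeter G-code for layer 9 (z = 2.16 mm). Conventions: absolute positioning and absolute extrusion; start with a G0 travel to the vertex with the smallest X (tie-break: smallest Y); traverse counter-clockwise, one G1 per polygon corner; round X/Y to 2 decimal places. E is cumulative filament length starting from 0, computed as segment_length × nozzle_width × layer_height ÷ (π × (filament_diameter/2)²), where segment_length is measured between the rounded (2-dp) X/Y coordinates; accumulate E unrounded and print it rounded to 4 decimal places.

G0 X-4.50 Y-0.20 Z2.16
G1 X-4.08 Y-1.90 E0.1398
G1 X-3.04 Y-3.32 E0.2803
G1 X-1.54 Y-4.23 E0.4203
G1 X0.20 Y-4.50 E0.5609
G1 X1.90 Y-4.08 E0.7007
G1 X3.32 Y-3.04 E0.8412
G1 X4.23 Y-1.54 E0.9812
G1 X4.50 Y0.20 E1.1218
G1 X4.08 Y1.90 E1.2616
G1 X3.04 Y3.32 E1.4021
G1 X1.54 Y4.23 E1.5421
G1 X-0.20 Y4.50 E1.6827
G1 X-1.90 Y4.08 E1.8224
G1 X-3.32 Y3.04 E1.9629
G1 X-4.23 Y1.54 E2.1030
G1 X-4.50 Y-0.20 E2.2435

At z = 2.16 mm: the cylinder: section is a regular 16-gon, circumradius r=4.5; the cone at (-2, 5) does not reach this height (z outside [2.5, 18]); Merging all regions: only the r=4.5 cylinder is present, so the union is just that shape — 1 connected region; the sphere at (8, -3.5) does not reach this height (|z−center|=8.840 > r=8); After the difference (first − rest): none of the subtracted shapes is present at this height, so that combined region is unchanged — 1 connected region; (whole slice rotated 70° about Z — lengths, areas and connectivity unchanged). The outline is a single polygon with 16 vertices. Extrusion per mm of travel: 0.8 × 0.24 / (π × 0.875²) = 0.079824. Accumulating E over each segment gives final E = 2.2435.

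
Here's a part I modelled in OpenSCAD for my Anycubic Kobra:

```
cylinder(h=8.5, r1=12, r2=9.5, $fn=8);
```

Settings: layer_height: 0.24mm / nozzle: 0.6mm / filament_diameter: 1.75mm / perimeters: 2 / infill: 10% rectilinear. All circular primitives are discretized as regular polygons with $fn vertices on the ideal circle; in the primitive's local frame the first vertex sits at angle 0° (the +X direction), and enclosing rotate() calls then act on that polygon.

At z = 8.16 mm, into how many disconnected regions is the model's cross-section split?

1

At z = 8.16 mm: the cone (r1=12→r2=9.5) has section circumradius 9.600 here — a regular 8-gon. The result has 1 disconnected region.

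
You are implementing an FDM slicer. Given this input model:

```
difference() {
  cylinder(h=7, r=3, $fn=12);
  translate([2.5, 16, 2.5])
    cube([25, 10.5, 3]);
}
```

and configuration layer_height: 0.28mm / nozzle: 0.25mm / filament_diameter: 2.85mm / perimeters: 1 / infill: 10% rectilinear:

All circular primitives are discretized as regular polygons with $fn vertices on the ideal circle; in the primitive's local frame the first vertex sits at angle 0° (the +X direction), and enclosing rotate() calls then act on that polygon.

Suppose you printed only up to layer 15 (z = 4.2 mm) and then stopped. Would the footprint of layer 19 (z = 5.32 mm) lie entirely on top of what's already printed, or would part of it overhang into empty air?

entirely on top

Compare the two slices. At z = 4.2: the cylinder: section is a regular 12-gon, circumradius r=3 (area = (12/2)·3.000²·sin(360°/12) = 27.00 mm²); the cube at (2.5, 16) (footprint 25×10.5) is included at this height (area 262.50 mm²); After the difference (first − rest): starting from the r=3 cylinder (27.00 mm²), the 25×10.5 cube at (2.5, 16) misses the remaining region (no effect) — area = 27.00 mm². At z = 5.32: the cylinder: section is a regular 12-gon, circumradius r=3 (area = (12/2)·3.000²·sin(360°/12) = 27.00 mm²); the cube at (2.5, 16) is present — its section is the full 25×10.5 rectangle (area 262.50 mm²); Taking the first minus the rest: starting from the r=3 cylinder (27.00 mm²), the 25×10.5 cube at (2.5, 16) misses the remaining region (no effect) — area = 27.00 mm². Checking containment: the cross-section at z = 5.32 is a subset of the cross-section at z = 4.2.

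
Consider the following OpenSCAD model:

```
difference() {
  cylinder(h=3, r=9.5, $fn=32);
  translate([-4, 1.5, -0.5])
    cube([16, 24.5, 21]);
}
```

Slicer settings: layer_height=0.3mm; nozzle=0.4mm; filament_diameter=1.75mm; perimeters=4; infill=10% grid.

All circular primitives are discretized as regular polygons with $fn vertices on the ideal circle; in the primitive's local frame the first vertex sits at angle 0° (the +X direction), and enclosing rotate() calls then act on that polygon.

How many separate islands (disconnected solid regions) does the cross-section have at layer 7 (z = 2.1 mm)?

At z = 2.1 mm: the r=9.5 cylinder contributes a regular 32-gon of circumradius 9.5; the 16×24.5 cube at (-4, 1.5) contributes its full rectangle; After the difference (first − rest): starting from the r=9.5 cylinder, the 16×24.5 cube at (-4, 1.5) partially overlaps it — only the 87.01 mm² overlap (of its 392.00 mm²) is removed, clipping the outline — 1 connected region. Overall, the cross-section is a single solid region. Island count = 1.

1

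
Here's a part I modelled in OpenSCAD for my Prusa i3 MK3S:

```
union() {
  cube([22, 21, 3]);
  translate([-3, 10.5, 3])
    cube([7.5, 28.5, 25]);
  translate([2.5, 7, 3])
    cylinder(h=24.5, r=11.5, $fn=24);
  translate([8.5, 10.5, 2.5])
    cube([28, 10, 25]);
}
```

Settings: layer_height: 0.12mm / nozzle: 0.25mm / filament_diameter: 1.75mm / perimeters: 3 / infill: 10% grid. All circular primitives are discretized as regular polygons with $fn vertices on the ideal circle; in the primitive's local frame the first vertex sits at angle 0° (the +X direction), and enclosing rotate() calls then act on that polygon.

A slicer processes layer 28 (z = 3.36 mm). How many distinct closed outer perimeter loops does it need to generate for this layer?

1

At z = 3.36 mm: the cube does not reach this height (z outside [0, 3]); the cube at (-3, 10.5) (footprint 7.5×28.5) is included at this height; the r=11.5 cylinder at (2.5, 7) gives a regular 24-gon of circumradius 11.5 (constant along its height); the cube at (8.5, 10.5) is present — its section is the full 28×10 rectangle; Taking the union: the regions partially overlap (shared area 75.80 mm²), so overlapping operands fuse into one piece — 1 connected region. The result has 1 disconnected region.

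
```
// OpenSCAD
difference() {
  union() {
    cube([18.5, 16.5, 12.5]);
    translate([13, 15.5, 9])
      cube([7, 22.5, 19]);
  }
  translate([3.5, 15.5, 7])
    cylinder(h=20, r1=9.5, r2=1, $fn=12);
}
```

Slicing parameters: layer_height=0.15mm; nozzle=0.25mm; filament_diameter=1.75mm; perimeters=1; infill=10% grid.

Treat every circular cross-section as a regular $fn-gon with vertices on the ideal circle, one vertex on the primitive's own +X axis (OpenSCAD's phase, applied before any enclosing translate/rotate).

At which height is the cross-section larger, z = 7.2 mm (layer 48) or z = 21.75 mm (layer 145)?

Layer 48 (z = 7.2): the cube is present — its section is the full 18.5×16.5 rectangle (area 305.25 mm²); the cube at (13, 15.5) is absent (z outside [9, 28]); Combining (union): only the 18.5×16.5 cube is present, so the union is just that shape — area = 305.25 mm²; the cone at (3.5, 15.5): at t=0.010 of its height the radius interpolates to r₁+(r₂−r₁)t = 9.415, giving a regular 12-gon of that circumradius (area = (12/2)·9.415²·sin(360°/12) = 265.93 mm²); Taking the first minus the rest: starting from the result so far (305.25 mm²), the cone at (3.5, 15.5) partially overlaps it — only the 110.57 mm² overlap (of its 265.93 mm²) is removed, clipping the outline — area = 194.68 mm². So its area = 194.68 mm². Layer 145 (z = 21.75): the cube is absent (z outside [0, 12.5]); the cube at (13, 15.5) (footprint 7×22.5) is included at this height (area 157.50 mm²); Taking the union: only the 7×22.5 cube at (13, 15.5) is present, so the union is just that shape — area = 157.50 mm²; the cone at (3.5, 15.5): at t=0.738 of its height the radius interpolates to r₁+(r₂−r₁)t = 3.231, giving a regular 12-gon of that circumradius (area = (12/2)·3.231²·sin(360°/12) = 31.32 mm²); Subtracting the remaining from the first: starting from the result so far (157.50 mm²), the cone at (3.5, 15.5) misses the remaining region (no effect) — area = 157.50 mm². So its area = 157.50 mm². Layer 48 is larger (194.68 vs 157.50 mm²).

layer 48 (z = 7.2 mm)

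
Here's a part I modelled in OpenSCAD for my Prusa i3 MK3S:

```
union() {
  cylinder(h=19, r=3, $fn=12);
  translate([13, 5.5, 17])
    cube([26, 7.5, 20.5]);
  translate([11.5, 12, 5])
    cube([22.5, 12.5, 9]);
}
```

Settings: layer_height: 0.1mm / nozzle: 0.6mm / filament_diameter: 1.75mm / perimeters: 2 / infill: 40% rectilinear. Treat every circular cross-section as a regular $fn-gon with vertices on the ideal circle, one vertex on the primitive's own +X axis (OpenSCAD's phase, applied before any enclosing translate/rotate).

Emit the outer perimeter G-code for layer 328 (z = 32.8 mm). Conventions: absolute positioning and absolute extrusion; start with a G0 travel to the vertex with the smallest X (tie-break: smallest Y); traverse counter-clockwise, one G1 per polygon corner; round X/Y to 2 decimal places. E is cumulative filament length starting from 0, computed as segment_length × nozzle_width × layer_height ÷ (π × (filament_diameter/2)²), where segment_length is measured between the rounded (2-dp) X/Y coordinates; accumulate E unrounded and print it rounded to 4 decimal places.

At z = 32.8 mm: the cylinder does not reach this height (z outside [0, 19]); the cube at (13, 5.5) is present — its section is the full 26×7.5 rectangle; the cube at (11.5, 12) is not intersected at this z (z outside [5, 14]); Combining (union): only the 26×7.5 cube at (13, 5.5) is present, so the union is just that shape — 1 connected region. The outline is a single polygon with 4 vertices. Extrusion per mm of travel: 0.6 × 0.1 / (π × 0.875²) = 0.024945. Accumulating E over each segment gives final E = 1.6713.

G0 X13.00 Y5.50 Z32.80
G1 X39.00 Y5.50 E0.6486
G1 X39.00 Y13.00 E0.8357
G1 X13.00 Y13.00 E1.4842
G1 X13.00 Y5.50 E1.6713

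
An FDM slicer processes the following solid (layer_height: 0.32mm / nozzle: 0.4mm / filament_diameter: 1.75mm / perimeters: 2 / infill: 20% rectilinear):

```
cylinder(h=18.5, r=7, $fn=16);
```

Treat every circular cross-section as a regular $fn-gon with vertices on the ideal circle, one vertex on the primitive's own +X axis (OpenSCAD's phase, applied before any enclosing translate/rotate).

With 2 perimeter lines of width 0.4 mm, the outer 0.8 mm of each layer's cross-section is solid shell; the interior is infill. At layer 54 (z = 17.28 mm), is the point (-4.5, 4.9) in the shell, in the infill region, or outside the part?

shell

At z = 17.28 mm: the cylinder: section is a regular 16-gon, circumradius r=7. Overall, the cross-section is a single solid region. The nearest boundary edge runs (-2.68, 6.47)→(-4.95, 4.95); distance from the point to it = 0.29 mm. The point is inside the cross-section, 0.29 mm from the nearest boundary — within the 0.8 mm shell band (2 × 0.4).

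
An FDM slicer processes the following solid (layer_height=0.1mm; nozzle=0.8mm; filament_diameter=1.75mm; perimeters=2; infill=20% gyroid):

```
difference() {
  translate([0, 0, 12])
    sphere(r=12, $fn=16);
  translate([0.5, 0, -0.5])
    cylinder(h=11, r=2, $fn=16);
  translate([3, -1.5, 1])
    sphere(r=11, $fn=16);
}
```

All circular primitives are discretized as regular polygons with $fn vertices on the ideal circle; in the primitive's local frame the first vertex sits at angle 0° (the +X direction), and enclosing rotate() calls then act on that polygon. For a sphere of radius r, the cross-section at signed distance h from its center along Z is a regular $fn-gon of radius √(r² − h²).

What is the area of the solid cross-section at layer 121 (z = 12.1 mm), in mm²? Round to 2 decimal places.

At z = 12.1 mm: the r=12 sphere slices to a regular 16-gon of circumradius 12.000 (√(r²−h²) with h=0.1 from center) (area = (16/2)·12.000²·sin(360°/16) = 440.82 mm²); the cylinder at (0.5, 0) is absent (z outside [-0.5, 10.5]); the sphere at (3, -1.5) does not reach this height (|z−center|=11.100 > r=11); Subtracting the remaining from the first: none of the subtracted shapes is present at this height, so the r=12 sphere is unchanged — area = 440.82 mm². Overall, the cross-section is a single solid region. Net area = 440.82 mm².

440.82 mm²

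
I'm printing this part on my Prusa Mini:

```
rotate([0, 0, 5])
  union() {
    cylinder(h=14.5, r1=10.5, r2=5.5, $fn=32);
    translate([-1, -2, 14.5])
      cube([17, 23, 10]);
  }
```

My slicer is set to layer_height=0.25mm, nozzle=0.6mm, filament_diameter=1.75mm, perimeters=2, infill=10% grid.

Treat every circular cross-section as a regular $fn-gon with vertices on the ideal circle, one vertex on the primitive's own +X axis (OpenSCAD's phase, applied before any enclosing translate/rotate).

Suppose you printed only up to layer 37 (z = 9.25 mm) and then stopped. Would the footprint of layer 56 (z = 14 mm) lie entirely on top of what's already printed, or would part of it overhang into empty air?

Compare the two slices. At z = 9.25: the cone (r1=10.5→r2=5.5) has section circumradius 7.310 here — a regular 32-gon (area = (32/2)·7.310²·sin(360°/32) = 166.81 mm²); the cube at (-1, -2) does not reach this height (z outside [14.5, 24.5]); Merging all regions: only the cone is present, so the union is just that shape — area = 166.81 mm²; (whole slice rotated 5° about Z — lengths, areas and connectivity unchanged). At z = 14: the cone contributes a regular 32-gon of circumradius 5.672 (interpolated between r1=10.5 and r2=5.5 at t=0.966) (area = (32/2)·5.672²·sin(360°/32) = 100.44 mm²); the cube at (-1, -2) is not intersected at this z (z outside [14.5, 24.5]); Taking the union: only the cone is present, so the union is just that shape — area = 100.44 mm²; (rotated 5° about Z; rotation is an isometry so areas/perimeters/island counts are preserved). Checking containment: the cross-section at z = 14 is a subset of the cross-section at z = 9.25.

entirely on top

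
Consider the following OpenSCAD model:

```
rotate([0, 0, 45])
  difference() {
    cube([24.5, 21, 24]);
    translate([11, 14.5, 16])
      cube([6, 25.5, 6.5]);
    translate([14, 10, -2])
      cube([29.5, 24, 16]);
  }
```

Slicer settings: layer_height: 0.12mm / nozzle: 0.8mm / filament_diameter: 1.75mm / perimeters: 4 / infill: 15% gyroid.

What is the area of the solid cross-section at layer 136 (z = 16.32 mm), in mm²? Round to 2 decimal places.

475.50 mm²

At z = 16.32 mm: the cube (footprint 24.5×21) is included at this height (area 514.50 mm²); the cube at (11, 14.5) is present — its section is the full 6×25.5 rectangle (area 153.00 mm²); the cube at (14, 10) is absent (z outside [-2, 14]); After the difference (first − rest): starting from the 24.5×21 cube (514.50 mm²), the 6×25.5 cube at (11, 14.5) partially overlaps it — only the 39.00 mm² overlap (of its 153.00 mm²) is removed, clipping the outline — area = 475.50 mm²; (rotated 45° about Z; rotation is an isometry so areas/perimeters/island counts are preserved). Overall, the cross-section is a single solid region. Net area = 475.50 mm².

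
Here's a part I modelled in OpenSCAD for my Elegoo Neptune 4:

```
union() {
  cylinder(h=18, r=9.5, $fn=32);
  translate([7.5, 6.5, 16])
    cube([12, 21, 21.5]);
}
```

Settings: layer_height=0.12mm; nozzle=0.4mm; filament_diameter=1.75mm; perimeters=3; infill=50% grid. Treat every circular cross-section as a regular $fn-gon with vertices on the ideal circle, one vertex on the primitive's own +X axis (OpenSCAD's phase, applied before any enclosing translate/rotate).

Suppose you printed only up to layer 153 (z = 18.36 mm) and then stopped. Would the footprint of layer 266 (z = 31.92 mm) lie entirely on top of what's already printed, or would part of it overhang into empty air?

Compare the two slices. At z = 18.36: the cylinder is not intersected at this z (z outside [0, 18]); the 12×21 cube at (7.5, 6.5) contributes its full rectangle (area 252.00 mm²); Taking the union: only the 12×21 cube at (7.5, 6.5) is present, so the union is just that shape — area = 252.00 mm². At z = 31.92: the cylinder does not reach this height (z outside [0, 18]); the cube at (7.5, 6.5) (footprint 12×21) is included at this height (area 252.00 mm²); Taking the union: only the 12×21 cube at (7.5, 6.5) is present, so the union is just that shape — area = 252.00 mm². Checking containment: the cross-section at z = 31.92 is a subset of the cross-section at z = 18.36.

entirely on top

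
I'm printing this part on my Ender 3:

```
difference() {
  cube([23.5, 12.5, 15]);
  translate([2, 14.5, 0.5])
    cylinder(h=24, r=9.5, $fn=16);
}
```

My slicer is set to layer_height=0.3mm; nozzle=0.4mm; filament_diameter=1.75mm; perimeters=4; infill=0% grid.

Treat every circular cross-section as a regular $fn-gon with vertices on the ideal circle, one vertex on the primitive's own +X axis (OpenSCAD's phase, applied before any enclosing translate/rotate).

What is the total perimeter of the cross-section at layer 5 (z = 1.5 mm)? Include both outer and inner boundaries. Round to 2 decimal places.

At z = 1.5 mm: the 23.5×12.5 cube contributes its full rectangle (perimeter 72.00 mm); the r=9.5 cylinder at (2, 14.5) contributes a regular 16-gon of circumradius 9.5 (perimeter = 2·16·9.500·sin(180°/16) = 59.31 mm); Taking the first minus the rest: starting from the 23.5×12.5 cube, the r=9.5 cylinder at (2, 14.5) partially overlaps it — only the 65.07 mm² overlap (of its 276.30 mm²) is removed, clipping the outline — boundary = 68.62 mm. Overall, the cross-section is a single solid region. Total boundary length (outer) = 68.62 mm.

68.62 mm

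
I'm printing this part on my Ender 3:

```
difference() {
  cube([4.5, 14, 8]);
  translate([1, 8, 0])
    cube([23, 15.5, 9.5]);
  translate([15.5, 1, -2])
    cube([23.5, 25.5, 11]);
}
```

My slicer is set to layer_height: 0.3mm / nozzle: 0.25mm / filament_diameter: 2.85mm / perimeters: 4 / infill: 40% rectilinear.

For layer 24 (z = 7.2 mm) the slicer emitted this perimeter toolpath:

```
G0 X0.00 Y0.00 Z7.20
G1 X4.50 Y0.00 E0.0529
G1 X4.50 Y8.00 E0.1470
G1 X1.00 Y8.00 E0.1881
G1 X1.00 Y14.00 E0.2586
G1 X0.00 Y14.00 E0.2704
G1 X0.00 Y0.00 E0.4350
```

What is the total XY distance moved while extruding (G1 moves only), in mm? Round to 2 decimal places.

37.00 mm

Sum the Euclidean lengths of each G1 segment: total = 37.00 mm.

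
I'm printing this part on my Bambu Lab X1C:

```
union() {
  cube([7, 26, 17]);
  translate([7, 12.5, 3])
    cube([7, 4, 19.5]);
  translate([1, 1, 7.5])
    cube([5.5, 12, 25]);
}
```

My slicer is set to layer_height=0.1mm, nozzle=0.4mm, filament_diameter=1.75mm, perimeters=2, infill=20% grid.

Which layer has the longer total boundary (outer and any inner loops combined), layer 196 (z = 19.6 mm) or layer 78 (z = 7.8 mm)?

Layer 196 (z = 19.6): the cube does not reach this height (z outside [0, 17]); the cube at (7, 12.5) is present — its section is the full 7×4 rectangle (perimeter 22.00 mm); the cube at (1, 1) is present — its section is the full 5.5×12 rectangle (perimeter 35.00 mm); Merging all regions: the 2 present regions are separate (no shared area or edge), so areas and boundary lengths simply add and each stays a separate island — boundary = 57.00 mm. So its perimeter = 57.00 mm. Layer 78 (z = 7.8): the cube (footprint 7×26) is included at this height (perimeter 66.00 mm); the cube at (7, 12.5) is present — its section is the full 7×4 rectangle (perimeter 22.00 mm); the cube at (1, 1) is present — its section is the full 5.5×12 rectangle (perimeter 35.00 mm); Taking the union: the regions partially overlap (shared area 66.00 mm²), so the edge portions inside another operand are dropped and the merged outline is re-measured after clipping — boundary = 80.00 mm. So its perimeter = 80.00 mm. Layer 78 is larger (80.00 vs 57.00 mm).

layer 78 (z = 7.8 mm)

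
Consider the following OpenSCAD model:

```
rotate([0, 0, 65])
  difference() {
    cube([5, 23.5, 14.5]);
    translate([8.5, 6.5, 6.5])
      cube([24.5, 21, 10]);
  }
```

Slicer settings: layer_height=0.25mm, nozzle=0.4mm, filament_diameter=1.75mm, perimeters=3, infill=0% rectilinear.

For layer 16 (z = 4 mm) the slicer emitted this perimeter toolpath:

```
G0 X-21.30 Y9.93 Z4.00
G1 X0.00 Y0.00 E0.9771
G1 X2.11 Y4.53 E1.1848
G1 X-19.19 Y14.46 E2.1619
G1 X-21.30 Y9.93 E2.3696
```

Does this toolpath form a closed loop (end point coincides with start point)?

yes

Start point (G0): (-21.30, 9.93). End point (last G1): the path returns to the start — closed.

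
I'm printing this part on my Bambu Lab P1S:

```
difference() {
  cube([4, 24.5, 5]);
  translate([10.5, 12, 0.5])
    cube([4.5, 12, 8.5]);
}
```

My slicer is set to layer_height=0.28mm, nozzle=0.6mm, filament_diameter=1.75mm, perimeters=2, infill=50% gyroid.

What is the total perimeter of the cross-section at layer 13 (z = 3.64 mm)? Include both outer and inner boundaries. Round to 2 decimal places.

At z = 3.64 mm: the cube (footprint 4×24.5) is included at this height (perimeter 57.00 mm); the cube at (10.5, 12) (footprint 4.5×12) is included at this height (perimeter 33.00 mm); Subtracting the remaining from the first: starting from the 4×24.5 cube, the 4.5×12 cube at (10.5, 12) misses the remaining region (no effect) — boundary = 57.00 mm. Overall, the cross-section is a single solid region. Total boundary length (outer) = 57.00 mm.

57.00 mm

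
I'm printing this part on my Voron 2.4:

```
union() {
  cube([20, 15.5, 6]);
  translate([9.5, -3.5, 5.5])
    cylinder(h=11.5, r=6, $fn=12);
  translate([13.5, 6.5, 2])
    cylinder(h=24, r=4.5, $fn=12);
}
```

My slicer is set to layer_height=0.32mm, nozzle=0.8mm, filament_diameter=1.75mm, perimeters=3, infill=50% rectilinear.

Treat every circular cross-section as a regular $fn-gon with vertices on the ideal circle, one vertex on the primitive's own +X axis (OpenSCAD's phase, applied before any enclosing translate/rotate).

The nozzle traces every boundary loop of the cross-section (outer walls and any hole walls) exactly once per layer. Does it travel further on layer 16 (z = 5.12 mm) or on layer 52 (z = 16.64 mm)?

Layer 16 (z = 5.12): the 20×15.5 cube contributes its full rectangle (perimeter 71.00 mm); the cylinder at (9.5, -3.5) is absent (z outside [5.5, 17]); the r=4.5 cylinder at (13.5, 6.5) contributes a regular 12-gon of circumradius 4.5 (perimeter = 2·12·4.500·sin(180°/12) = 27.95 mm); Combining (union): the r=4.5 cylinder at (13.5, 6.5) lies entirely inside the 20×15.5 cube, so the union is just the 20×15.5 cube — boundary = 71.00 mm. So its perimeter = 71.00 mm. Layer 52 (z = 16.64): the cube does not reach this height (z outside [0, 6]); the r=6 cylinder at (9.5, -3.5) contributes a regular 12-gon of circumradius 6 (perimeter = 2·12·6.000·sin(180°/12) = 37.27 mm); the cylinder at (13.5, 6.5): section is a regular 12-gon, circumradius r=4.5 (perimeter = 2·12·4.500·sin(180°/12) = 27.95 mm); Taking the union: the 2 present regions are separate (no shared area or edge), so areas and boundary lengths simply add and each stays a separate island — boundary = 65.22 mm. So its perimeter = 65.22 mm. Layer 16 is larger (71.00 vs 65.22 mm).

layer 16 (z = 5.12 mm)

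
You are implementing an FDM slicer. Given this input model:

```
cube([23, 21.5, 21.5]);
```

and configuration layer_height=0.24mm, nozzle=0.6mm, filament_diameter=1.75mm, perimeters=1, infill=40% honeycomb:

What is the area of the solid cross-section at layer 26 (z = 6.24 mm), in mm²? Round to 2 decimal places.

At z = 6.24 mm: the cube is present — its section is the full 23×21.5 rectangle (area 494.50 mm²). Overall, the cross-section is a single solid region. Net area = 494.50 mm².

494.50 mm²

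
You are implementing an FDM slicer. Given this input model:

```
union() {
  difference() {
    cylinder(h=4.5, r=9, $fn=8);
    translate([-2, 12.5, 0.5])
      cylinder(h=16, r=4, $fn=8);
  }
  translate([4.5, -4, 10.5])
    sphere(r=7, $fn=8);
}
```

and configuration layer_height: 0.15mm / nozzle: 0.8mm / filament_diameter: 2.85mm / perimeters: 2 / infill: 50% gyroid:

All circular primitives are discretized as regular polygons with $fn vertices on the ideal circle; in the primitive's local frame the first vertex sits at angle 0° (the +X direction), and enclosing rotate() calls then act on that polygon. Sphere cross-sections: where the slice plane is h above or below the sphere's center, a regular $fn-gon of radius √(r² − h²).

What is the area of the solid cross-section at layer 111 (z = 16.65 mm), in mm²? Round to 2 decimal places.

At z = 16.65 mm: the cylinder is not intersected at this z (z outside [0, 4.5]); the cylinder at (-2, 12.5) does not reach this height (z outside [0.5, 16.5]); After the difference (first − rest): the first operand is absent here, so nothing remains; the r=7 sphere at (4.5, -4) slices to a regular 8-gon of circumradius 3.343 (√(r²−h²) with h=6.15 from center) (area = (8/2)·3.343²·sin(360°/8) = 31.61 mm²); Merging all regions: only the r=7 sphere at (4.5, -4) is present, so the union is just that shape — area = 31.61 mm². Overall, the cross-section is a single solid region. Net area = 31.61 mm².

31.61 mm²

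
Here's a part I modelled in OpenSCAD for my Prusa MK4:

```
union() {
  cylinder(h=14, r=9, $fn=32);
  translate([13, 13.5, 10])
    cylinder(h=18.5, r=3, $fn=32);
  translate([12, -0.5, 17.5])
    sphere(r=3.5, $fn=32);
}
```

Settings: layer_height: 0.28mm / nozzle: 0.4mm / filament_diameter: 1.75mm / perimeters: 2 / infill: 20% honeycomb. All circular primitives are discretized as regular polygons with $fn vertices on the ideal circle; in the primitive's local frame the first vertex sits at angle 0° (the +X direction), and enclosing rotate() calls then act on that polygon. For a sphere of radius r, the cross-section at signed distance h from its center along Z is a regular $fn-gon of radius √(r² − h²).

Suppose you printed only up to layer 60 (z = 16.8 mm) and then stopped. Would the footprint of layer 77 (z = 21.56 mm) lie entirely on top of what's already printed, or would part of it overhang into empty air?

entirely on top

Compare the two slices. At z = 16.8: the cylinder is not intersected at this z (z outside [0, 14]); the cylinder at (13, 13.5): section is a regular 32-gon, circumradius r=3 (area = (32/2)·3.000²·sin(360°/32) = 28.09 mm²); the r=3.5 sphere at (12, -0.5) slices to a regular 32-gon of circumradius 3.429 (√(r²−h²) with h=0.7 from center) (area = (32/2)·3.429²·sin(360°/32) = 36.71 mm²); Merging all regions: the 2 present regions are separate (no shared area or edge), so areas and boundary lengths simply add and each stays a separate island — area = 64.80 mm². At z = 21.56: the cylinder is absent (z outside [0, 14]); the cylinder at (13, 13.5): section is a regular 32-gon, circumradius r=3 (area = (32/2)·3.000²·sin(360°/32) = 28.09 mm²); the sphere at (12, -0.5) is absent (|z−center|=4.060 > r=3.5); Merging all regions: only the r=3 cylinder at (13, 13.5) is present, so the union is just that shape — area = 28.09 mm². Checking containment: the cross-section at z = 21.56 is a subset of the cross-section at z = 16.8.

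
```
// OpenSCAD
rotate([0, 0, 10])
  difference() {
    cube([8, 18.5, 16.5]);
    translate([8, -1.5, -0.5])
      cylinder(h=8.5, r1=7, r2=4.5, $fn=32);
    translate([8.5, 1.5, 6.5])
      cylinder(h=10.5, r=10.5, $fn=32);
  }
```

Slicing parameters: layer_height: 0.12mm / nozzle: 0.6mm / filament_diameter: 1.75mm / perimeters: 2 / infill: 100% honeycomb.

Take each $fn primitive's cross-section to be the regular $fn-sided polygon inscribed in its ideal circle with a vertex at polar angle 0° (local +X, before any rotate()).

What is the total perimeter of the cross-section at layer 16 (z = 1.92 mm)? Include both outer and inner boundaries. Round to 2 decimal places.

50.47 mm

At z = 1.92 mm: the 8×18.5 cube contributes its full rectangle (perimeter 53.00 mm); the cone at (8, -1.5): at t=0.285 of its height the radius interpolates to r₁+(r₂−r₁)t = 6.288, giving a regular 32-gon of that circumradius (perimeter = 2·32·6.288·sin(180°/32) = 39.45 mm); the cylinder at (8.5, 1.5) does not reach this height (z outside [6.5, 17]); Subtracting the remaining from the first: starting from the 8×18.5 cube, the cone at (8, -1.5) partially overlaps it — only the 21.54 mm² overlap (of its 123.43 mm²) is removed, clipping the outline — boundary = 50.47 mm; (whole slice rotated 10° about Z — lengths, areas and connectivity unchanged). Overall, the cross-section is a single solid region. Total boundary length (outer) = 50.47 mm.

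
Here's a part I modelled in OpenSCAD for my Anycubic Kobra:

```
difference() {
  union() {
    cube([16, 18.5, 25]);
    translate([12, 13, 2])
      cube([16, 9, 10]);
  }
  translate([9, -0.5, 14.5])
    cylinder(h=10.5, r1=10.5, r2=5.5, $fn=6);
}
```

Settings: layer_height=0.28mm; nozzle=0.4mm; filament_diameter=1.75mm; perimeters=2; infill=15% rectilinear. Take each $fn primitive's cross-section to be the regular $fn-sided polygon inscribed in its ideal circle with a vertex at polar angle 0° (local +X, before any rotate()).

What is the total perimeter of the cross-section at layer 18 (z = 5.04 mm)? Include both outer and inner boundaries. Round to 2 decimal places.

At z = 5.04 mm: the cube is present — its section is the full 16×18.5 rectangle (perimeter 69.00 mm); the cube at (12, 13) is present — its section is the full 16×9 rectangle (perimeter 50.00 mm); Merging all regions: the regions partially overlap (shared area 22.00 mm²), so the edge portions inside another operand are dropped and the merged outline is re-measured after clipping — boundary = 100.00 mm; the cone at (9, -0.5) is absent (z outside [14.5, 25]); After the difference (first − rest): none of the subtracted shapes is present at this height, so the result so far is unchanged — boundary = 100.00 mm. Overall, the cross-section is a single solid region. Total boundary length (outer) = 100.00 mm.

100.00 mm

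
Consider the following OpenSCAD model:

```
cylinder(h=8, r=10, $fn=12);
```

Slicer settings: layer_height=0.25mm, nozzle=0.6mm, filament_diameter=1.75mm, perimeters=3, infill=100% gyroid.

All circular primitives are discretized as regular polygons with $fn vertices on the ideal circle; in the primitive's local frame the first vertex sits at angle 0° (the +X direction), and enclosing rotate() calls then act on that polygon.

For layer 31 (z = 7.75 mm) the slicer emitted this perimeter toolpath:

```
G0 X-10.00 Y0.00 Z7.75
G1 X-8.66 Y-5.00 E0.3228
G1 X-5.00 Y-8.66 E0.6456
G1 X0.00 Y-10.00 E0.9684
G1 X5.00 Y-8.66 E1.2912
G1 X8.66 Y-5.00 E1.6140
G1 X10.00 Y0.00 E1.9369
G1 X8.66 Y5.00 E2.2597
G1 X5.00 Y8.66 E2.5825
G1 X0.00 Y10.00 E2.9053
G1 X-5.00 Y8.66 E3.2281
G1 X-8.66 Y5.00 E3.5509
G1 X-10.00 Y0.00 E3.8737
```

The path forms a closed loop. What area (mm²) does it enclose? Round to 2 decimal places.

299.99 mm²

Apply the shoelace formula to the sequence of (X, Y) vertices; enclosed area = 299.99 mm².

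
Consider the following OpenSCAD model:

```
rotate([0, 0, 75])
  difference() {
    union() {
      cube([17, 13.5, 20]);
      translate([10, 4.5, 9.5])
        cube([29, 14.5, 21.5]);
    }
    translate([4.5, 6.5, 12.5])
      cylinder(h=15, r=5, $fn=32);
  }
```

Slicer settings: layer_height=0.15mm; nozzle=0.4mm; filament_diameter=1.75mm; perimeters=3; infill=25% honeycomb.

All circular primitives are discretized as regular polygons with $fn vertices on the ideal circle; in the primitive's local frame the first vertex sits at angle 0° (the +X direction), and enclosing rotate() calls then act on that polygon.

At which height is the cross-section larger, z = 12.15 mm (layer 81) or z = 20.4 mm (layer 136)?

Layer 81 (z = 12.15): the 17×13.5 cube contributes its full rectangle (area 229.50 mm²); the cube at (10, 4.5) (footprint 29×14.5) is included at this height (area 420.50 mm²); Taking the union: the regions partially overlap — summed areas 650.00 mm² minus the doubly-counted overlap 63.00 mm² gives 587.00 mm² — area = 587.00 mm²; the cylinder at (4.5, 6.5) does not reach this height (z outside [12.5, 27.5]); After the difference (first − rest): none of the subtracted shapes is present at this height, so the result so far is unchanged — area = 587.00 mm²; (whole slice rotated 75° about Z — lengths, areas and connectivity unchanged). So its area = 587.00 mm². Layer 136 (z = 20.4): the cube is absent (z outside [0, 20]); the cube at (10, 4.5) is present — its section is the full 29×14.5 rectangle (area 420.50 mm²); Taking the union: only the 29×14.5 cube at (10, 4.5) is present, so the union is just that shape — area = 420.50 mm²; the cylinder at (4.5, 6.5): section is a regular 32-gon, circumradius r=5 (area = (32/2)·5.000²·sin(360°/32) = 78.04 mm²); Taking the first minus the rest: starting from the result so far (420.50 mm²), the r=5 cylinder at (4.5, 6.5) misses the remaining region (no effect) — area = 420.50 mm²; (rotated 75° about Z; rotation is an isometry so areas/perimeters/island counts are preserved). So its area = 420.50 mm². Layer 81 is larger (587.00 vs 420.50 mm²).

layer 81 (z = 12.15 mm)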